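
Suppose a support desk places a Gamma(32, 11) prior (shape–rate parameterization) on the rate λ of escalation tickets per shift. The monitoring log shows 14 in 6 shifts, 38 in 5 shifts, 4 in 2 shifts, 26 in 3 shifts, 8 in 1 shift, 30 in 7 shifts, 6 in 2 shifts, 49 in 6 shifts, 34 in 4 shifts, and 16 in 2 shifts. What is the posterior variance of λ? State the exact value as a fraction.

Total count: 14 + 38 + 4 + 26 + 8 + 30 + 6 + 49 + 34 + 16 = 225.
Total exposure: 6 + 5 + 2 + 3 + 1 + 7 + 2 + 6 + 4 + 2 = 38 shifts.
Posterior: α' = 32 + 225 = 257, β' = 11 + 38 = 49.
Posterior variance = α'/β'² = 257/2401.

257/2401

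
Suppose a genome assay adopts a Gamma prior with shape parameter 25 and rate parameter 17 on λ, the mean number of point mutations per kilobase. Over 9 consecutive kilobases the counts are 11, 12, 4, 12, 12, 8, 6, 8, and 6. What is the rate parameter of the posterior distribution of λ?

26

Total count: 11 + 12 + 4 + 12 + 12 + 8 + 6 + 8 + 6 = 79.
Total exposure: 9 kilobases.
Conjugate update: add total count to the shape and total exposure to the rate, giving Gamma(104, 26).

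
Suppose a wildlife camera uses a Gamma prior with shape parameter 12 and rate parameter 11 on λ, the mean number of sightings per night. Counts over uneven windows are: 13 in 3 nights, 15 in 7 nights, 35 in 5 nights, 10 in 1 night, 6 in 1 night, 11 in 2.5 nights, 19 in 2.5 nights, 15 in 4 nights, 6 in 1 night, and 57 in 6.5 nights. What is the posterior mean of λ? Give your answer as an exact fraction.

Total count: 13 + 15 + 35 + 10 + 6 + 11 + 19 + 15 + 6 + 57 = 187.
Total exposure: 3 + 7 + 5 + 1 + 1 + 2.5 + 2.5 + 4 + 1 + 6.5 = 33.5 nights.
The Gamma prior is conjugate for the Poisson rate, so λ | data ~ Gamma(12+187, 11+33.5) = Gamma(199, 89/2).
Posterior mean = α'/β' = 199/(89/2) = 398/89.

398/89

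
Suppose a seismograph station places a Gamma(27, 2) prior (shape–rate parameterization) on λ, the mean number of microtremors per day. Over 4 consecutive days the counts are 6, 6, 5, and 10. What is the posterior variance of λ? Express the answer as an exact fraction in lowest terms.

3/2

Total count: 6 + 6 + 5 + 10 = 27.
Total exposure: 4 days.
Posterior: α' = 27 + 27 = 54, β' = 2 + 4 = 6.
Posterior variance = α'/β'² = 54/36 = 3/2.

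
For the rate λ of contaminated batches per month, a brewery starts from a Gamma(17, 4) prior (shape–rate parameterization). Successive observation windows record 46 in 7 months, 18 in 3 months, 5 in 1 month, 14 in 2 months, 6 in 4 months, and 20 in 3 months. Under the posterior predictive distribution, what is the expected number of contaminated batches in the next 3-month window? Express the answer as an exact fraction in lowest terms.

Total count: 46 + 18 + 5 + 14 + 6 + 20 = 109.
Total exposure: 7 + 3 + 1 + 2 + 4 + 3 = 20 months.
By Gamma–Poisson conjugacy, the posterior is Gamma(α + Σx, β + Σt) = Gamma(17 + 109, 4 + 20) = Gamma(126, 24).
Predictive mean over a 3-month window = T·E[λ|data] = 3·126/24 = 63/4.

63/4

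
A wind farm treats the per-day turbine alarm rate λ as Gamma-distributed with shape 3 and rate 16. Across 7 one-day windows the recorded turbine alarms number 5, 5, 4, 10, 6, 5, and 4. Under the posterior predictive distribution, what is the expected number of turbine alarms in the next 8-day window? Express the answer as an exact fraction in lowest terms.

Total count: 5 + 5 + 4 + 10 + 6 + 5 + 4 = 39.
Total exposure: 7 days.
Conjugate update: add total count to the shape and total exposure to the rate, giving Gamma(42, 23).
Predictive mean over an 8-day window = T·E[λ|data] = 8·42/23 = 336/23.

336/23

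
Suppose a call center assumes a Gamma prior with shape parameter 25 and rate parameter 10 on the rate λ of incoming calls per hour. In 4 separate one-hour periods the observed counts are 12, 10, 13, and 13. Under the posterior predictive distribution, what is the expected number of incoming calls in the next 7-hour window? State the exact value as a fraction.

73/2

Total count: 12 + 10 + 13 + 13 = 48.
Total exposure: 4 hours.
Conjugate update: add total count to the shape and total exposure to the rate, giving Gamma(73, 14).
Predictive mean over a 7-hour window = T·E[λ|data] = 7·73/14 = 73/2.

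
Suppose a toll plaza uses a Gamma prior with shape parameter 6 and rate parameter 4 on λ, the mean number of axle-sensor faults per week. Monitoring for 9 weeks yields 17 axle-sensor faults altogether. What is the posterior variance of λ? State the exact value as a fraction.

23/169

Total count 17 over total exposure 9 weeks.
The Gamma prior is conjugate for the Poisson rate, so λ | data ~ Gamma(6+17, 4+9) = Gamma(23, 13).
Posterior variance = α'/β'² = 23/169.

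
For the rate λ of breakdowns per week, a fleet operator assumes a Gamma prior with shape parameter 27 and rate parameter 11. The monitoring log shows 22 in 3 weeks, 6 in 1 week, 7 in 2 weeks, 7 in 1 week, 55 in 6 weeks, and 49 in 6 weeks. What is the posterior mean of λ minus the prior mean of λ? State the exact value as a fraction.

Total count: 22 + 6 + 7 + 7 + 55 + 49 = 146.
Total exposure: 3 + 1 + 2 + 1 + 6 + 6 = 19 weeks.
Gamma(α, β) with Poisson data over total exposure Σt gives posterior Gamma(α+Σx, β+Σt) = Gamma(173, 30).
Posterior mean = 173/30 = 173/30; prior mean = 27/11 = 27/11. Difference = 173/30 − 27/11 = 1093/330.

1093/330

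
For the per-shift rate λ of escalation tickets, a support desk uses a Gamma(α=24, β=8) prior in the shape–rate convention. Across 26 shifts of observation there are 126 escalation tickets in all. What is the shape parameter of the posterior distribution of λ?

Total count 126 over total exposure 26 shifts.
By Gamma–Poisson conjugacy, the posterior is Gamma(α + Σx, β + Σt) = Gamma(24 + 126, 8 + 26) = Gamma(150, 34).

150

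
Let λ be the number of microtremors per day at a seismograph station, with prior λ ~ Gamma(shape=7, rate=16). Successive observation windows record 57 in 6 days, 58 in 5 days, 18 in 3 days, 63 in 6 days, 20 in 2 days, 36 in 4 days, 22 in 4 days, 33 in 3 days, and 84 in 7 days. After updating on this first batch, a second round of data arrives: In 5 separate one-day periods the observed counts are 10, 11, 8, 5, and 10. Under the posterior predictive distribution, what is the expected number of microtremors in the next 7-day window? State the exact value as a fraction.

Total count: 57 + 58 + 18 + 63 + 20 + 36 + 22 + 33 + 84 = 391.
Total exposure: 6 + 5 + 3 + 6 + 2 + 4 + 4 + 3 + 7 = 40 days.
After the first batch: Gamma(7 + 391, 16 + 40) = Gamma(398, 56).
Total count: 10 + 11 + 8 + 5 + 10 = 44.
Total exposure: 5 days.
After the second batch: Gamma(398 + 44, 56 + 5) = Gamma(442, 61).
Predictive mean over a 7-day window = T·E[λ|data] = 7·442/61 = 3094/61.

3094/61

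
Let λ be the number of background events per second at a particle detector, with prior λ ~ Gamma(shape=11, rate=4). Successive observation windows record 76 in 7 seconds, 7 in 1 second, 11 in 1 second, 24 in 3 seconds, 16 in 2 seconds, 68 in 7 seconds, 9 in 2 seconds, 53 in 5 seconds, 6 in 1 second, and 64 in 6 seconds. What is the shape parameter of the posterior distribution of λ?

345

Total count: 76 + 7 + 11 + 24 + 16 + 68 + 9 + 53 + 6 + 64 = 334.
Total exposure: 7 + 1 + 1 + 3 + 2 + 7 + 2 + 5 + 1 + 6 = 35 seconds.
Posterior: α' = 11 + 334 = 345, β' = 4 + 35 = 39.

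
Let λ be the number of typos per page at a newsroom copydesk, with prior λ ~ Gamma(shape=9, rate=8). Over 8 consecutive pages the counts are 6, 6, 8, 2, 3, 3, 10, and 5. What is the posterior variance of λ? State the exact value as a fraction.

13/64

Total count: 6 + 6 + 8 + 2 + 3 + 3 + 10 + 5 = 43.
Total exposure: 8 pages.
Posterior: α' = 9 + 43 = 52, β' = 8 + 8 = 16.
Posterior variance = α'/β'² = 52/256 = 13/64.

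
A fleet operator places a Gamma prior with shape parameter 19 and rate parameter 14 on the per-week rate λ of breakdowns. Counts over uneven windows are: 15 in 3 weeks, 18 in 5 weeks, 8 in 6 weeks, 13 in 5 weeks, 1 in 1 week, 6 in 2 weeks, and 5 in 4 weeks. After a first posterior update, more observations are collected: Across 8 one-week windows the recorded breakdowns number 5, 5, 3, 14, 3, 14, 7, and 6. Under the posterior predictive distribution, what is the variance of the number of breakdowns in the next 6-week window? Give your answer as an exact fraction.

Total count: 15 + 18 + 8 + 13 + 1 + 6 + 5 = 66.
Total exposure: 3 + 5 + 6 + 5 + 1 + 2 + 4 = 26 weeks.
After the first batch: Gamma(19 + 66, 14 + 26) = Gamma(85, 40).
Total count: 5 + 5 + 3 + 14 + 3 + 14 + 7 + 6 = 57.
Total exposure: 8 weeks.
After the second batch: Gamma(85 + 57, 40 + 8) = Gamma(142, 48).
The posterior predictive for a window of length T is Negative Binomial with variance T·α'·(β'+T)/β'² = 6·142·54/2304 = 639/32.

639/32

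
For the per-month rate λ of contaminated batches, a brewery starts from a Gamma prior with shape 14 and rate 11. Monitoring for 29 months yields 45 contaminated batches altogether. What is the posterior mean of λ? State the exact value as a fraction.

Total count 45 over total exposure 29 months.
Posterior: α' = 14 + 45 = 59, β' = 11 + 29 = 40.
Posterior mean = α'/β' = 59/40.

59/40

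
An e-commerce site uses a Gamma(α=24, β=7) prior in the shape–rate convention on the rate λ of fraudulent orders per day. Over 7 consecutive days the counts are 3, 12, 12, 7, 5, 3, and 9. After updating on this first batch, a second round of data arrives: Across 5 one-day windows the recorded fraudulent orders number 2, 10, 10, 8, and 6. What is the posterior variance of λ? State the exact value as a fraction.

Total count: 3 + 12 + 12 + 7 + 5 + 3 + 9 = 51.
Total exposure: 7 days.
After the first batch: Gamma(24 + 51, 7 + 7) = Gamma(75, 14).
Total count: 2 + 10 + 10 + 8 + 6 = 36.
Total exposure: 5 days.
After the second batch: Gamma(75 + 36, 14 + 5) = Gamma(111, 19).
Posterior variance = α'/β'² = 111/361.

111/361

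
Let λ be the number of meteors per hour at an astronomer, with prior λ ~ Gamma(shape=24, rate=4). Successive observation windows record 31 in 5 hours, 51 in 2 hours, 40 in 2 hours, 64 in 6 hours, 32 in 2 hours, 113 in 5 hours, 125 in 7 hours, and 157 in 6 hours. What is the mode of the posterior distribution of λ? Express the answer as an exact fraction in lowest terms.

Total count: 31 + 51 + 40 + 64 + 32 + 113 + 125 + 157 = 613.
Total exposure: 5 + 2 + 2 + 6 + 2 + 5 + 7 + 6 = 35 hours.
Posterior: α' = 24 + 613 = 637, β' = 4 + 35 = 39.
Posterior mode = (α'−1)/β' = 636/39 = 212/13.

212/13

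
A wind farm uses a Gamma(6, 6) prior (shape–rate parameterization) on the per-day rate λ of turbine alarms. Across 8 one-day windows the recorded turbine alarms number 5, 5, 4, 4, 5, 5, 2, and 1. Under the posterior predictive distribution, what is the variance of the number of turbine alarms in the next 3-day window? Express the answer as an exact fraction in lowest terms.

Total count: 5 + 5 + 4 + 4 + 5 + 5 + 2 + 1 = 31.
Total exposure: 8 days.
The Gamma prior is conjugate for the Poisson rate, so λ | data ~ Gamma(6+31, 6+8) = Gamma(37, 14).
The posterior predictive for a window of length T is Negative Binomial with variance T·α'·(β'+T)/β'² = 3·37·17/196 = 1887/196.

1887/196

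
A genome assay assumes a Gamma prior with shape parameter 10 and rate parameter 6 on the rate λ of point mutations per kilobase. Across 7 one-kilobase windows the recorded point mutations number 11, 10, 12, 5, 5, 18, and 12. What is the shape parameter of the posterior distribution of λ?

83

Total count: 11 + 10 + 12 + 5 + 5 + 18 + 12 = 73.
Total exposure: 7 kilobases.
Posterior: α' = 10 + 73 = 83, β' = 6 + 7 = 13.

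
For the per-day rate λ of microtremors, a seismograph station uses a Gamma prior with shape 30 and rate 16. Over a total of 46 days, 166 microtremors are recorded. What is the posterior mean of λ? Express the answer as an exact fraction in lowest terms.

98/31

Total count 166 over total exposure 46 days.
The Gamma prior is conjugate for the Poisson rate, so λ | data ~ Gamma(30+166, 16+46) = Gamma(196, 62).
Posterior mean = α'/β' = 196/62 = 98/31.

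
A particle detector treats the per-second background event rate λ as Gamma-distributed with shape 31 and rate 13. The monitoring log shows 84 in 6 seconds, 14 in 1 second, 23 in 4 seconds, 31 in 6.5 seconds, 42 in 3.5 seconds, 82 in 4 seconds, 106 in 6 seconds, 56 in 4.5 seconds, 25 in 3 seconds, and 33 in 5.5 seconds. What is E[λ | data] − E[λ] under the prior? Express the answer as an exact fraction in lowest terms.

5084/741

Total count: 84 + 14 + 23 + 31 + 42 + 82 + 106 + 56 + 25 + 33 = 496.
Total exposure: 6 + 1 + 4 + 6.5 + 3.5 + 4 + 6 + 4.5 + 3 + 5.5 = 44 seconds.
The Gamma prior is conjugate for the Poisson rate, so λ | data ~ Gamma(31+496, 13+44) = Gamma(527, 57).
Posterior mean = 527/57 = 527/57; prior mean = 31/13 = 31/13. Difference = 527/57 − 31/13 = 5084/741.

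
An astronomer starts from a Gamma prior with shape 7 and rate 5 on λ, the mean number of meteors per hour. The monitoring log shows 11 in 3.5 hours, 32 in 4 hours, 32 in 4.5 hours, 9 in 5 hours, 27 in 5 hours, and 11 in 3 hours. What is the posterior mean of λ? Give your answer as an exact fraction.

43/10

Total count: 11 + 32 + 32 + 9 + 27 + 11 = 122.
Total exposure: 3.5 + 4 + 4.5 + 5 + 5 + 3 = 25 hours.
The Gamma prior is conjugate for the Poisson rate, so λ | data ~ Gamma(7+122, 5+25) = Gamma(129, 30).
Posterior mean = α'/β' = 129/30 = 43/10.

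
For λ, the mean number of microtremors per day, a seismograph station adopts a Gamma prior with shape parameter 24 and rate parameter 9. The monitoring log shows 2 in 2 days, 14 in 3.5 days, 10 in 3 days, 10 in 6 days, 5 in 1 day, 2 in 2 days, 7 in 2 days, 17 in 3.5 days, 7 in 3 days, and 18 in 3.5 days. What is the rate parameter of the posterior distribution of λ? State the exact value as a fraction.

Total count: 2 + 14 + 10 + 10 + 5 + 2 + 7 + 17 + 7 + 18 = 92.
Total exposure: 2 + 3.5 + 3 + 6 + 1 + 2 + 2 + 3.5 + 3 + 3.5 = 29.5 days.
Conjugate update: add total count to the shape and total exposure to the rate, giving Gamma(116, 77/2).

77/2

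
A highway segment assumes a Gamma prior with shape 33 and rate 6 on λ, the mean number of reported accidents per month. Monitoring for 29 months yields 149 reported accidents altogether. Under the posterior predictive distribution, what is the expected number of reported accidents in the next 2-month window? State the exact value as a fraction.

Total count 149 over total exposure 29 months.
Conjugate update: add total count to the shape and total exposure to the rate, giving Gamma(182, 35).
Predictive mean over a 2-month window = T·E[λ|data] = 2·182/35 = 52/5.

52/5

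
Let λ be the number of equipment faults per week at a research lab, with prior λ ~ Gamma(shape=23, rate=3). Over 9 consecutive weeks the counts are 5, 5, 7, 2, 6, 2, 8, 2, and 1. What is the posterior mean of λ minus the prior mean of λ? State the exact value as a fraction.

-31/12

Total count: 5 + 5 + 7 + 2 + 6 + 2 + 8 + 2 + 1 = 38.
Total exposure: 9 weeks.
The Gamma prior is conjugate for the Poisson rate, so λ | data ~ Gamma(23+38, 3+9) = Gamma(61, 12).
Posterior mean = 61/12 = 61/12; prior mean = 23/3 = 23/3. Difference = 61/12 − 23/3 = -31/12.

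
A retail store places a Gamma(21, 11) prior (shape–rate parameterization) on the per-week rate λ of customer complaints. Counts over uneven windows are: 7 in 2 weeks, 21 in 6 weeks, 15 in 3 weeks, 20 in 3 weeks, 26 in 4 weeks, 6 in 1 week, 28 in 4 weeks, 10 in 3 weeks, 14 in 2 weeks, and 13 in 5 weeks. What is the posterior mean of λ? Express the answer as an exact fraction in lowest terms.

Total count: 7 + 21 + 15 + 20 + 26 + 6 + 28 + 10 + 14 + 13 = 160.
Total exposure: 2 + 6 + 3 + 3 + 4 + 1 + 4 + 3 + 2 + 5 = 33 weeks.
By Gamma–Poisson conjugacy, the posterior is Gamma(α + Σx, β + Σt) = Gamma(21 + 160, 11 + 33) = Gamma(181, 44).
Posterior mean = α'/β' = 181/44.

181/44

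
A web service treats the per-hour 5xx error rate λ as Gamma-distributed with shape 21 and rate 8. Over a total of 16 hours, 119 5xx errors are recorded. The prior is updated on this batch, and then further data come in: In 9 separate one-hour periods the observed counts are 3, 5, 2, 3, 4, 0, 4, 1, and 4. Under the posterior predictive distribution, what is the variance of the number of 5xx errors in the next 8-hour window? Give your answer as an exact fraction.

Total count 119 over total exposure 16 hours.
After the first batch: Gamma(21 + 119, 8 + 16) = Gamma(140, 24).
Total count: 3 + 5 + 2 + 3 + 4 + 0 + 4 + 1 + 4 = 26.
Total exposure: 9 hours.
After the second batch: Gamma(140 + 26, 24 + 9) = Gamma(166, 33).
The posterior predictive for a window of length T is Negative Binomial with variance T·α'·(β'+T)/β'² = 8·166·41/1089 = 54448/1089.

54448/1089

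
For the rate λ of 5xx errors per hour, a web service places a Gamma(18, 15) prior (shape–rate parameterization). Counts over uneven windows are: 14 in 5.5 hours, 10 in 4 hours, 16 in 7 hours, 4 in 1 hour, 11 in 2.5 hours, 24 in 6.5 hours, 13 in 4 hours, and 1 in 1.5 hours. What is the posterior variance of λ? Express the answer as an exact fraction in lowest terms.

111/2209

Total count: 14 + 10 + 16 + 4 + 11 + 24 + 13 + 1 = 93.
Total exposure: 5.5 + 4 + 7 + 1 + 2.5 + 6.5 + 4 + 1.5 = 32 hours.
By Gamma–Poisson conjugacy, the posterior is Gamma(α + Σx, β + Σt) = Gamma(18 + 93, 15 + 32) = Gamma(111, 47).
Posterior variance = α'/β'² = 111/2209.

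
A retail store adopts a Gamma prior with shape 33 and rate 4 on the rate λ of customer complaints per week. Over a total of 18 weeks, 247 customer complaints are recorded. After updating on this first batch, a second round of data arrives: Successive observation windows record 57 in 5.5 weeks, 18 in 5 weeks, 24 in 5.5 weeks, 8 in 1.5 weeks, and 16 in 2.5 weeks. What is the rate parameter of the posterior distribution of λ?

Total count 247 over total exposure 18 weeks.
After the first batch: Gamma(33 + 247, 4 + 18) = Gamma(280, 22).
Total count: 57 + 18 + 24 + 8 + 16 = 123.
Total exposure: 5.5 + 5 + 5.5 + 1.5 + 2.5 = 20 weeks.
After the second batch: Gamma(280 + 123, 22 + 20) = Gamma(403, 42).

42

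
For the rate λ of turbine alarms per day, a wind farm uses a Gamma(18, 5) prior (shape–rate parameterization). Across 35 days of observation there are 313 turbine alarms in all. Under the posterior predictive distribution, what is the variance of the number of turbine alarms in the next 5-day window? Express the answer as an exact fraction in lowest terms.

Total count 313 over total exposure 35 days.
The Gamma prior is conjugate for the Poisson rate, so λ | data ~ Gamma(18+313, 5+35) = Gamma(331, 40).
The posterior predictive for a window of length T is Negative Binomial with variance T·α'·(β'+T)/β'² = 5·331·45/1600 = 2979/64.

2979/64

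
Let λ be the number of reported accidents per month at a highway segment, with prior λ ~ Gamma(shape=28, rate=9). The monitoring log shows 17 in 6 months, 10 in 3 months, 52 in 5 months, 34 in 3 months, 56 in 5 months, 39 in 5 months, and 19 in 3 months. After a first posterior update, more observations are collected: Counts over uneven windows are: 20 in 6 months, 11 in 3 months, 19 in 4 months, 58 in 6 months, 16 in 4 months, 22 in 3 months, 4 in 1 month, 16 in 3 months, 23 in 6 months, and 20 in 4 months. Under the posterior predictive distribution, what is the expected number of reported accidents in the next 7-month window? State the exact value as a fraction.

3248/79

Total count: 17 + 10 + 52 + 34 + 56 + 39 + 19 = 227.
Total exposure: 6 + 3 + 5 + 3 + 5 + 5 + 3 = 30 months.
After the first batch: Gamma(28 + 227, 9 + 30) = Gamma(255, 39).
Total count: 20 + 11 + 19 + 58 + 16 + 22 + 4 + 16 + 23 + 20 = 209.
Total exposure: 6 + 3 + 4 + 6 + 4 + 3 + 1 + 3 + 6 + 4 = 40 months.
After the second batch: Gamma(255 + 209, 39 + 40) = Gamma(464, 79).
Predictive mean over a 7-month window = T·E[λ|data] = 7·464/79 = 3248/79.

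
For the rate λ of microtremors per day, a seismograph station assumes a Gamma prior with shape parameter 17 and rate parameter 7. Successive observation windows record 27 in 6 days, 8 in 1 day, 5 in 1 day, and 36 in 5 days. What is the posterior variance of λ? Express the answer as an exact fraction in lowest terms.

93/400

Total count: 27 + 8 + 5 + 36 = 76.
Total exposure: 6 + 1 + 1 + 5 = 13 days.
By Gamma–Poisson conjugacy, the posterior is Gamma(α + Σx, β + Σt) = Gamma(17 + 76, 7 + 13) = Gamma(93, 20).
Posterior variance = α'/β'² = 93/400.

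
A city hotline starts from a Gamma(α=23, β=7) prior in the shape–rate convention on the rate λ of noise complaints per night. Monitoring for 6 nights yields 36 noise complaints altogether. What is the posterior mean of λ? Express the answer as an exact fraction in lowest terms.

59/13

Total count 36 over total exposure 6 nights.
Posterior: α' = 23 + 36 = 59, β' = 7 + 6 = 13.
Posterior mean = α'/β' = 59/13.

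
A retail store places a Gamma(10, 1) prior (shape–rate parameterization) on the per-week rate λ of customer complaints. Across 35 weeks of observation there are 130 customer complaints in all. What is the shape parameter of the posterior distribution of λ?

140

Total count 130 over total exposure 35 weeks.
Posterior: α' = 10 + 130 = 140, β' = 1 + 35 = 36.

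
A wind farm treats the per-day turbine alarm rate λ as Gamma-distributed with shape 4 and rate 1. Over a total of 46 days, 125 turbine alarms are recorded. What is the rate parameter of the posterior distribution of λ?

47

Total count 125 over total exposure 46 days.
By Gamma–Poisson conjugacy, the posterior is Gamma(α + Σx, β + Σt) = Gamma(4 + 125, 1 + 46) = Gamma(129, 47).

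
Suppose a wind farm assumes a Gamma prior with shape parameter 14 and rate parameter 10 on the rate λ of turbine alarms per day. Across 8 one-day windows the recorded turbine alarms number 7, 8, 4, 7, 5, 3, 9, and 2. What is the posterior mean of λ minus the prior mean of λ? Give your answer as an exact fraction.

169/90

Total count: 7 + 8 + 4 + 7 + 5 + 3 + 9 + 2 = 45.
Total exposure: 8 days.
Gamma(α, β) with Poisson data over total exposure Σt gives posterior Gamma(α+Σx, β+Σt) = Gamma(59, 18).
Posterior mean = 59/18 = 59/18; prior mean = 14/10 = 7/5. Difference = 59/18 − 7/5 = 169/90.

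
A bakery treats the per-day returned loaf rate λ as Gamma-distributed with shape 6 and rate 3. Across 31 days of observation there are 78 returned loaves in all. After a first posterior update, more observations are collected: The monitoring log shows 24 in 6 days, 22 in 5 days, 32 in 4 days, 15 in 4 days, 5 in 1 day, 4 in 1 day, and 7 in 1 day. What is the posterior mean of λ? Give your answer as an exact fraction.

Total count 78 over total exposure 31 days.
After the first batch: Gamma(6 + 78, 3 + 31) = Gamma(84, 34).
Total count: 24 + 22 + 32 + 15 + 5 + 4 + 7 = 109.
Total exposure: 6 + 5 + 4 + 4 + 1 + 1 + 1 = 22 days.
After the second batch: Gamma(84 + 109, 34 + 22) = Gamma(193, 56).
Posterior mean = α'/β' = 193/56.

193/56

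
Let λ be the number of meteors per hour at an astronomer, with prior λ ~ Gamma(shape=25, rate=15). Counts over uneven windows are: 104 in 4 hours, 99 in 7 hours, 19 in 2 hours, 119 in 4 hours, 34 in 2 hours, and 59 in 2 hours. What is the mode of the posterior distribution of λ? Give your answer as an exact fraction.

229/18

Total count: 104 + 99 + 19 + 119 + 34 + 59 = 434.
Total exposure: 4 + 7 + 2 + 4 + 2 + 2 = 21 hours.
Conjugate update: add total count to the shape and total exposure to the rate, giving Gamma(459, 36).
Posterior mode = (α'−1)/β' = 458/36 = 229/18.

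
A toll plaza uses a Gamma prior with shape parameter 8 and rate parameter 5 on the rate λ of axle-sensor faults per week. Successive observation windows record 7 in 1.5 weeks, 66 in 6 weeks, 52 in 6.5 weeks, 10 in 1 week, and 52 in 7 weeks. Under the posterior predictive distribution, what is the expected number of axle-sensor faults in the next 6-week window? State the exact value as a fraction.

Total count: 7 + 66 + 52 + 10 + 52 = 187.
Total exposure: 1.5 + 6 + 6.5 + 1 + 7 = 22 weeks.
The Gamma prior is conjugate for the Poisson rate, so λ | data ~ Gamma(8+187, 5+22) = Gamma(195, 27).
Predictive mean over a 6-week window = T·E[λ|data] = 6·195/27 = 130/3.

130/3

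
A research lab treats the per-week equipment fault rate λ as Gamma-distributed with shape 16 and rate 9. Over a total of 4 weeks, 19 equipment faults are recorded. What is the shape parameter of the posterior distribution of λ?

Total count 19 over total exposure 4 weeks.
The Gamma prior is conjugate for the Poisson rate, so λ | data ~ Gamma(16+19, 9+4) = Gamma(35, 13).

35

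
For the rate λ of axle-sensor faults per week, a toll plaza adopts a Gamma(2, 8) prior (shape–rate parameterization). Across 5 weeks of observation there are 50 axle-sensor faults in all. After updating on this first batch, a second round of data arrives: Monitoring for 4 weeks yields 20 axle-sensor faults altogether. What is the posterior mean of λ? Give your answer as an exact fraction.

72/17

Total count 50 over total exposure 5 weeks.
After the first batch: Gamma(2 + 50, 8 + 5) = Gamma(52, 13).
Total count 20 over total exposure 4 weeks.
After the second batch: Gamma(52 + 20, 13 + 4) = Gamma(72, 17).
Posterior mean = α'/β' = 72/17.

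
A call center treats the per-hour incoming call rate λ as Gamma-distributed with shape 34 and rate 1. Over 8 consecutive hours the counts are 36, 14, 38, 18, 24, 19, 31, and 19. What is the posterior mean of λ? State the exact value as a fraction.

Total count: 36 + 14 + 38 + 18 + 24 + 19 + 31 + 19 = 199.
Total exposure: 8 hours.
Conjugate update: add total count to the shape and total exposure to the rate, giving Gamma(233, 9).
Posterior mean = α'/β' = 233/9.

233/9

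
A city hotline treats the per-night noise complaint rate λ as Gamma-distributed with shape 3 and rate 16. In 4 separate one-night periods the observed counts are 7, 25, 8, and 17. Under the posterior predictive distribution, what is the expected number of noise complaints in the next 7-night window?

Total count: 7 + 25 + 8 + 17 = 57.
Total exposure: 4 nights.
By Gamma–Poisson conjugacy, the posterior is Gamma(α + Σx, β + Σt) = Gamma(3 + 57, 16 + 4) = Gamma(60, 20).
Predictive mean over a 7-night window = T·E[λ|data] = 7·60/20 = 21.

21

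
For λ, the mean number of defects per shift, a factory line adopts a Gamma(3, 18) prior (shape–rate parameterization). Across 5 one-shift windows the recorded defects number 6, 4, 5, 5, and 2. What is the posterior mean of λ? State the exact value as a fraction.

25/23

Total count: 6 + 4 + 5 + 5 + 2 = 22.
Total exposure: 5 shifts.
The Gamma prior is conjugate for the Poisson rate, so λ | data ~ Gamma(3+22, 18+5) = Gamma(25, 23).
Posterior mean = α'/β' = 25/23.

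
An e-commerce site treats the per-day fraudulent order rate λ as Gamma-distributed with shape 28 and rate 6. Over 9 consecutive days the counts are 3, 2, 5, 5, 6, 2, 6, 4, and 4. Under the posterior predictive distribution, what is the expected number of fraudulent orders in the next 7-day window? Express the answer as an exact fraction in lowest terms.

91/3

Total count: 3 + 2 + 5 + 5 + 6 + 2 + 6 + 4 + 4 = 37.
Total exposure: 9 days.
Gamma(α, β) with Poisson data over total exposure Σt gives posterior Gamma(α+Σx, β+Σt) = Gamma(65, 15).
Predictive mean over a 7-day window = T·E[λ|data] = 7·65/15 = 91/3.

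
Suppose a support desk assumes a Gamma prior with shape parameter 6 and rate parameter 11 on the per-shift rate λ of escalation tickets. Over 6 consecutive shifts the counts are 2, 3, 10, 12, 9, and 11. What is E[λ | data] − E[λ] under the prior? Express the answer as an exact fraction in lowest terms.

481/187

Total count: 2 + 3 + 10 + 12 + 9 + 11 = 47.
Total exposure: 6 shifts.
By Gamma–Poisson conjugacy, the posterior is Gamma(α + Σx, β + Σt) = Gamma(6 + 47, 11 + 6) = Gamma(53, 17).
Posterior mean = 53/17 = 53/17; prior mean = 6/11 = 6/11. Difference = 53/17 − 6/11 = 481/187.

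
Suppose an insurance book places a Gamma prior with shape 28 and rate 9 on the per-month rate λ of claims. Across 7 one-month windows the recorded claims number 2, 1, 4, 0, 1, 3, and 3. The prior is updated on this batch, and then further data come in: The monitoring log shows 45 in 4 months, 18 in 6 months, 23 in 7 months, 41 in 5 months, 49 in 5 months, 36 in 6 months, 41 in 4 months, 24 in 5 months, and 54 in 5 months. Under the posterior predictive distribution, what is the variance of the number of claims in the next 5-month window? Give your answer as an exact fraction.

Total count: 2 + 1 + 4 + 0 + 1 + 3 + 3 = 14.
Total exposure: 7 months.
After the first batch: Gamma(28 + 14, 9 + 7) = Gamma(42, 16).
Total count: 45 + 18 + 23 + 41 + 49 + 36 + 41 + 24 + 54 = 331.
Total exposure: 4 + 6 + 7 + 5 + 5 + 6 + 4 + 5 + 5 = 47 months.
After the second batch: Gamma(42 + 331, 16 + 47) = Gamma(373, 63).
The posterior predictive for a window of length T is Negative Binomial with variance T·α'·(β'+T)/β'² = 5·373·68/3969 = 126820/3969.

126820/3969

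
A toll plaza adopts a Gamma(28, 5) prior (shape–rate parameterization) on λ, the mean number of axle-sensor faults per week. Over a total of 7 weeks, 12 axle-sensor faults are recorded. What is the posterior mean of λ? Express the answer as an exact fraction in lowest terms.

Total count 12 over total exposure 7 weeks.
Posterior: α' = 28 + 12 = 40, β' = 5 + 7 = 12.
Posterior mean = α'/β' = 40/12 = 10/3.

10/3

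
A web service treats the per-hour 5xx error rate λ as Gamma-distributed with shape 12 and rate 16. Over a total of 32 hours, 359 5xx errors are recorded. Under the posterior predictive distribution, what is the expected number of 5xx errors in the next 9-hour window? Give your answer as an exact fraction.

Total count 359 over total exposure 32 hours.
Gamma(α, β) with Poisson data over total exposure Σt gives posterior Gamma(α+Σx, β+Σt) = Gamma(371, 48).
Predictive mean over a 9-hour window = T·E[λ|data] = 9·371/48 = 1113/16.

1113/16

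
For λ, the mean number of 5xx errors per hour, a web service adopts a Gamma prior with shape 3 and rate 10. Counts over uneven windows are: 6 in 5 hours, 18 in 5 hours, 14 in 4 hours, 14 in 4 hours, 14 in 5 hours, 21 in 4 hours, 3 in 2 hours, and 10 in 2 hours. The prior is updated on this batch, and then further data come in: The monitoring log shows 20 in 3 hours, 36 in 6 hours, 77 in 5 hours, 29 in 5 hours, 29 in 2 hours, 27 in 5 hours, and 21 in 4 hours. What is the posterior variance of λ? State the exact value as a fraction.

342/5041

Total count: 6 + 18 + 14 + 14 + 14 + 21 + 3 + 10 = 100.
Total exposure: 5 + 5 + 4 + 4 + 5 + 4 + 2 + 2 = 31 hours.
After the first batch: Gamma(3 + 100, 10 + 31) = Gamma(103, 41).
Total count: 20 + 36 + 77 + 29 + 29 + 27 + 21 = 239.
Total exposure: 3 + 6 + 5 + 5 + 2 + 5 + 4 = 30 hours.
After the second batch: Gamma(103 + 239, 41 + 30) = Gamma(342, 71).
Posterior variance = α'/β'² = 342/5041.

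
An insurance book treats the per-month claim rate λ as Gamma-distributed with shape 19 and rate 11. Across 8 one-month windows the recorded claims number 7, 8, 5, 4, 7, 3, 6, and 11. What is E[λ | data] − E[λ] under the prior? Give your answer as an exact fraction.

409/209

Total count: 7 + 8 + 5 + 4 + 7 + 3 + 6 + 11 = 51.
Total exposure: 8 months.
The Gamma prior is conjugate for the Poisson rate, so λ | data ~ Gamma(19+51, 11+8) = Gamma(70, 19).
Posterior mean = 70/19 = 70/19; prior mean = 19/11 = 19/11. Difference = 70/19 − 19/11 = 409/209.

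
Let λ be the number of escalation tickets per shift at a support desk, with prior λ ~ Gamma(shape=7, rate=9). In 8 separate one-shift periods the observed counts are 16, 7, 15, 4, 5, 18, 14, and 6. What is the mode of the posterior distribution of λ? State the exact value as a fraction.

Total count: 16 + 7 + 15 + 4 + 5 + 18 + 14 + 6 = 85.
Total exposure: 8 shifts.
Posterior: α' = 7 + 85 = 92, β' = 9 + 8 = 17.
Posterior mode = (α'−1)/β' = 91/17.

91/17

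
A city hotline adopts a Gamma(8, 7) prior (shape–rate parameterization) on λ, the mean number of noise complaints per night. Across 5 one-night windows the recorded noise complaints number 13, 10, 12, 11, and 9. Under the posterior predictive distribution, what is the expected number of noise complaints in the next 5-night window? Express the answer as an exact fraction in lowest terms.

Total count: 13 + 10 + 12 + 11 + 9 = 55.
Total exposure: 5 nights.
Gamma(α, β) with Poisson data over total exposure Σt gives posterior Gamma(α+Σx, β+Σt) = Gamma(63, 12).
Predictive mean over a 5-night window = T·E[λ|data] = 5·63/12 = 105/4.

105/4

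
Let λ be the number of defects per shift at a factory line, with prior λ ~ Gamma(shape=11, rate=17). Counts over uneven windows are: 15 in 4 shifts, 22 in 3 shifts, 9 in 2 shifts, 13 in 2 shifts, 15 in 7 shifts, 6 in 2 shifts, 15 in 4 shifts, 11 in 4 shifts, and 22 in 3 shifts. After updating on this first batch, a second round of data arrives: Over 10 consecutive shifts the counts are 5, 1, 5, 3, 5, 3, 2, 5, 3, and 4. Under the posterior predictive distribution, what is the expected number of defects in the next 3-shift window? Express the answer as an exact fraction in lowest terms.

Total count: 15 + 22 + 9 + 13 + 15 + 6 + 15 + 11 + 22 = 128.
Total exposure: 4 + 3 + 2 + 2 + 7 + 2 + 4 + 4 + 3 = 31 shifts.
After the first batch: Gamma(11 + 128, 17 + 31) = Gamma(139, 48).
Total count: 5 + 1 + 5 + 3 + 5 + 3 + 2 + 5 + 3 + 4 = 36.
Total exposure: 10 shifts.
After the second batch: Gamma(139 + 36, 48 + 10) = Gamma(175, 58).
Predictive mean over a 3-shift window = T·E[λ|data] = 3·175/58 = 525/58.

525/58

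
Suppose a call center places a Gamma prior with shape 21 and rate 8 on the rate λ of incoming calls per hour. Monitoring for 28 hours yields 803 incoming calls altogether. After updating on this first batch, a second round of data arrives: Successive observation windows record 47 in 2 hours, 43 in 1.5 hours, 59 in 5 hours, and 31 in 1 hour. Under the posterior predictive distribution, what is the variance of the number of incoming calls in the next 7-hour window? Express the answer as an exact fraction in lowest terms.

Total count 803 over total exposure 28 hours.
After the first batch: Gamma(21 + 803, 8 + 28) = Gamma(824, 36).
Total count: 47 + 43 + 59 + 31 = 180.
Total exposure: 2 + 1.5 + 5 + 1 = 9.5 hours.
After the second batch: Gamma(824 + 180, 36 + 9.5) = Gamma(1004, 91/2).
The posterior predictive for a window of length T is Negative Binomial with variance T·α'·(β'+T)/β'² = 7·1004·(105/2)/(8281/4) = 30120/169.

30120/169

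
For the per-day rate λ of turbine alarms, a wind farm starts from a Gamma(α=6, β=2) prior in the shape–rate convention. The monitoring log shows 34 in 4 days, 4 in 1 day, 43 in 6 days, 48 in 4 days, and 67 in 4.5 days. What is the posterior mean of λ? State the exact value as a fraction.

Total count: 34 + 4 + 43 + 48 + 67 = 196.
Total exposure: 4 + 1 + 6 + 4 + 4.5 = 19.5 days.
Gamma(α, β) with Poisson data over total exposure Σt gives posterior Gamma(α+Σx, β+Σt) = Gamma(202, 43/2).
Posterior mean = α'/β' = 202/(43/2) = 404/43.

404/43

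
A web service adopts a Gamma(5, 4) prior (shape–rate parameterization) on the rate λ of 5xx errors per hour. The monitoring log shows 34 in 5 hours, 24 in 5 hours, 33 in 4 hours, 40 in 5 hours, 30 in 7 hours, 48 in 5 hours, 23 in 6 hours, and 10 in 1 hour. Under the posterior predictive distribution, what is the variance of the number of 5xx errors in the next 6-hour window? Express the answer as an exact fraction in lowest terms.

1976/49

Total count: 34 + 24 + 33 + 40 + 30 + 48 + 23 + 10 = 242.
Total exposure: 5 + 5 + 4 + 5 + 7 + 5 + 6 + 1 = 38 hours.
By Gamma–Poisson conjugacy, the posterior is Gamma(α + Σx, β + Σt) = Gamma(5 + 242, 4 + 38) = Gamma(247, 42).
The posterior predictive for a window of length T is Negative Binomial with variance T·α'·(β'+T)/β'² = 6·247·48/1764 = 1976/49.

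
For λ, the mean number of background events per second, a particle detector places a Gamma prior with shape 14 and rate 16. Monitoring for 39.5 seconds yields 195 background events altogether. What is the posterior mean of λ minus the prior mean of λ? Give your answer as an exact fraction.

Total count 195 over total exposure 39.5 seconds.
By Gamma–Poisson conjugacy, the posterior is Gamma(α + Σx, β + Σt) = Gamma(14 + 195, 16 + 39.5) = Gamma(209, 111/2).
Posterior mean = 209/(111/2) = 418/111; prior mean = 14/16 = 7/8. Difference = 418/111 − 7/8 = 2567/888.

2567/888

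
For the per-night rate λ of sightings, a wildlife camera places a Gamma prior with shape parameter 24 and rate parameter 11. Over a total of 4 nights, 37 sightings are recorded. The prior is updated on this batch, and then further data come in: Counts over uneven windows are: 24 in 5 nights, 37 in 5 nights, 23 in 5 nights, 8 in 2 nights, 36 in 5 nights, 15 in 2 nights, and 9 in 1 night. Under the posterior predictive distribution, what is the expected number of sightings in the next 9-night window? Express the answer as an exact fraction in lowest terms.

Total count 37 over total exposure 4 nights.
After the first batch: Gamma(24 + 37, 11 + 4) = Gamma(61, 15).
Total count: 24 + 37 + 23 + 8 + 36 + 15 + 9 = 152.
Total exposure: 5 + 5 + 5 + 2 + 5 + 2 + 1 = 25 nights.
After the second batch: Gamma(61 + 152, 15 + 25) = Gamma(213, 40).
Predictive mean over a 9-night window = T·E[λ|data] = 9·213/40 = 1917/40.

1917/40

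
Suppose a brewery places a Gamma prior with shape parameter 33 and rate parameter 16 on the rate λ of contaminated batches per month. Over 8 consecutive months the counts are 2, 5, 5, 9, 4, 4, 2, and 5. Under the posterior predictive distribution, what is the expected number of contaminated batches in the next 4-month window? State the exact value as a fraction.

Total count: 2 + 5 + 5 + 9 + 4 + 4 + 2 + 5 = 36.
Total exposure: 8 months.
The Gamma prior is conjugate for the Poisson rate, so λ | data ~ Gamma(33+36, 16+8) = Gamma(69, 24).
Predictive mean over a 4-month window = T·E[λ|data] = 4·69/24 = 23/2.

23/2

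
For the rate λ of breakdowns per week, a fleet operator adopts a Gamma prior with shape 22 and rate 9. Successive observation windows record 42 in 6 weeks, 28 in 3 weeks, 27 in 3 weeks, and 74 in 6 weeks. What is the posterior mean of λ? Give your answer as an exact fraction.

Total count: 42 + 28 + 27 + 74 = 171.
Total exposure: 6 + 3 + 3 + 6 = 18 weeks.
Conjugate update: add total count to the shape and total exposure to the rate, giving Gamma(193, 27).
Posterior mean = α'/β' = 193/27.

193/27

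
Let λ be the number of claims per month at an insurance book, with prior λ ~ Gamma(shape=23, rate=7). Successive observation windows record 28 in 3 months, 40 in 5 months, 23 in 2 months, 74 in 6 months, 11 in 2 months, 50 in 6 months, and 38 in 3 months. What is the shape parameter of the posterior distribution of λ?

Total count: 28 + 40 + 23 + 74 + 11 + 50 + 38 = 264.
Total exposure: 3 + 5 + 2 + 6 + 2 + 6 + 3 = 27 months.
By Gamma–Poisson conjugacy, the posterior is Gamma(α + Σx, β + Σt) = Gamma(23 + 264, 7 + 27) = Gamma(287, 34).

287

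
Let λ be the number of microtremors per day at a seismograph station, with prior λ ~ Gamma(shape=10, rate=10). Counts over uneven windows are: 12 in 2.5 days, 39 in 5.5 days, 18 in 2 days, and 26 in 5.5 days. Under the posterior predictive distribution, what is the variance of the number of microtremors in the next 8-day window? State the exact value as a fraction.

37520/867

Total count: 12 + 39 + 18 + 26 = 95.
Total exposure: 2.5 + 5.5 + 2 + 5.5 = 15.5 days.
Conjugate update: add total count to the shape and total exposure to the rate, giving Gamma(105, 51/2).
The posterior predictive for a window of length T is Negative Binomial with variance T·α'·(β'+T)/β'² = 8·105·(67/2)/(2601/4) = 37520/867.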